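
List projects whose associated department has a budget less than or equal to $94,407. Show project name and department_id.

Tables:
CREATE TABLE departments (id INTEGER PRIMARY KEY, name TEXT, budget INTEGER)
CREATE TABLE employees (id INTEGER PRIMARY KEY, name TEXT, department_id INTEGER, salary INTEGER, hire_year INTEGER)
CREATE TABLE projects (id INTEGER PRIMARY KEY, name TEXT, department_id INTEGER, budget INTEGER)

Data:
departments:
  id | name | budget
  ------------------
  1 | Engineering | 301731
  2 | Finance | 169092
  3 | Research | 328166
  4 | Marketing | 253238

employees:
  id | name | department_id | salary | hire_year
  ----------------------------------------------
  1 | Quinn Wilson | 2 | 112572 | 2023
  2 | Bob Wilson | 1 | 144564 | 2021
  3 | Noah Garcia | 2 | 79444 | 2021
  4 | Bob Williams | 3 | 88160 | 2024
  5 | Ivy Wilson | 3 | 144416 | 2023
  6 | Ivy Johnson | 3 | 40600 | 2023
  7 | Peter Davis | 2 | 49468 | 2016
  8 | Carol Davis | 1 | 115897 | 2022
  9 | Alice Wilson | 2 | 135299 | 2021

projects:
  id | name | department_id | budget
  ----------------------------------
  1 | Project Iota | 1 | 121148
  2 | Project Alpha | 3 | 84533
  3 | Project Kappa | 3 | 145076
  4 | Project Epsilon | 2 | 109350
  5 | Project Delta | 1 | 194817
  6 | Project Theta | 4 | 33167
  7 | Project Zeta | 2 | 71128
SELECT name, department_id FROM projects WHERE department_id IN (SELECT id FROM departments WHERE budget <= 94407)

Execution result:
(no rows)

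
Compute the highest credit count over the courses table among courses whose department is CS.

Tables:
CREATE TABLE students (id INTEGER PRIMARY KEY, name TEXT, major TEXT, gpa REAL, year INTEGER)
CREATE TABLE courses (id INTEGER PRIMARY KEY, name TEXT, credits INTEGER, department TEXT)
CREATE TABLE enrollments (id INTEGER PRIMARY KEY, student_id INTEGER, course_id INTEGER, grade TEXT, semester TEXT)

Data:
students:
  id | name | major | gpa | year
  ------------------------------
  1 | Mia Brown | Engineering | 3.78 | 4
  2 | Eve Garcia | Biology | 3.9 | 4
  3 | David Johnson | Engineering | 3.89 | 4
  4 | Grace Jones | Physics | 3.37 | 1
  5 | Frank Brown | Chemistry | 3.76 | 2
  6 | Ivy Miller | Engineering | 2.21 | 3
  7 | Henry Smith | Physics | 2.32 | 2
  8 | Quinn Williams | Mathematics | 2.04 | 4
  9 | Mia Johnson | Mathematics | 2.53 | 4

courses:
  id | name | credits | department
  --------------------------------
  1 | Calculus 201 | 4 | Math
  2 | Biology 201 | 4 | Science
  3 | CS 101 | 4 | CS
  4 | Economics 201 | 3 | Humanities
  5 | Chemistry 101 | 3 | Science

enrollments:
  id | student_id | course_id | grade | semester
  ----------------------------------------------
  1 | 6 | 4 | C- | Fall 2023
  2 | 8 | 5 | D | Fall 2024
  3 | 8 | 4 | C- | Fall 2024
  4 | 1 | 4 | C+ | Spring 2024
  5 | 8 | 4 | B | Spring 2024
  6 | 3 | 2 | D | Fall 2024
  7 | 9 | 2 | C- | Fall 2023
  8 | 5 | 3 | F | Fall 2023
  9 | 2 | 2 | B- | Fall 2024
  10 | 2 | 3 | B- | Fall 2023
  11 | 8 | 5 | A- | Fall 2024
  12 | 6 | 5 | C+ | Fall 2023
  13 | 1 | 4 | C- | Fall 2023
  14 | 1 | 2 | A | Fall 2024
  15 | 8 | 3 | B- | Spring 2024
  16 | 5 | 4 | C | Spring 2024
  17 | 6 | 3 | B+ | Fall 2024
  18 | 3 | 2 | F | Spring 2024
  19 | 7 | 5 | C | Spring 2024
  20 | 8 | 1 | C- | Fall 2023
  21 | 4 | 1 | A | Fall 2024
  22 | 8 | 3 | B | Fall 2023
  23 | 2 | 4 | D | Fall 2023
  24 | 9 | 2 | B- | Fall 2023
SELECT MAX(credits) FROM courses WHERE department = 'CS'

Execution result:
4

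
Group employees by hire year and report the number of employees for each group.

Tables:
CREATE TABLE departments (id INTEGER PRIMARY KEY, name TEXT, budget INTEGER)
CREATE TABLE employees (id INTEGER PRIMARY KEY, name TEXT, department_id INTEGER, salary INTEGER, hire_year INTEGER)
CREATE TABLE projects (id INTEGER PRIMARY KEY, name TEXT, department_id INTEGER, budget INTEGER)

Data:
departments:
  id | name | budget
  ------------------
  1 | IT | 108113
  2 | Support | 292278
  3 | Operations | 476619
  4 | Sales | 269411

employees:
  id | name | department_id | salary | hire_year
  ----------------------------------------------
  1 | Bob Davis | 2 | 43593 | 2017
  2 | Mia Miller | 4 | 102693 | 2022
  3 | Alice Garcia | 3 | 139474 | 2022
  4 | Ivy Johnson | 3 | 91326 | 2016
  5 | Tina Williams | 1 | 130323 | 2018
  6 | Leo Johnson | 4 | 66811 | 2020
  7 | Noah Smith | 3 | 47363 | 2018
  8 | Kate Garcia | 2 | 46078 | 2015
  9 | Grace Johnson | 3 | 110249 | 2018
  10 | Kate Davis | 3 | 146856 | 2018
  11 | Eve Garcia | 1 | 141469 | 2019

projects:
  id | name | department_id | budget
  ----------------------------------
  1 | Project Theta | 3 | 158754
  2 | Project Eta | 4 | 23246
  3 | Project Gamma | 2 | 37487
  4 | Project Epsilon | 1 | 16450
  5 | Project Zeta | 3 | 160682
SELECT hire_year, COUNT(*) AS n FROM employees GROUP BY hire_year

Execution result:
hire_year | n
2015 | 1
2016 | 1
2017 | 1
2018 | 4
2019 | 1
2020 | 1
2022 | 2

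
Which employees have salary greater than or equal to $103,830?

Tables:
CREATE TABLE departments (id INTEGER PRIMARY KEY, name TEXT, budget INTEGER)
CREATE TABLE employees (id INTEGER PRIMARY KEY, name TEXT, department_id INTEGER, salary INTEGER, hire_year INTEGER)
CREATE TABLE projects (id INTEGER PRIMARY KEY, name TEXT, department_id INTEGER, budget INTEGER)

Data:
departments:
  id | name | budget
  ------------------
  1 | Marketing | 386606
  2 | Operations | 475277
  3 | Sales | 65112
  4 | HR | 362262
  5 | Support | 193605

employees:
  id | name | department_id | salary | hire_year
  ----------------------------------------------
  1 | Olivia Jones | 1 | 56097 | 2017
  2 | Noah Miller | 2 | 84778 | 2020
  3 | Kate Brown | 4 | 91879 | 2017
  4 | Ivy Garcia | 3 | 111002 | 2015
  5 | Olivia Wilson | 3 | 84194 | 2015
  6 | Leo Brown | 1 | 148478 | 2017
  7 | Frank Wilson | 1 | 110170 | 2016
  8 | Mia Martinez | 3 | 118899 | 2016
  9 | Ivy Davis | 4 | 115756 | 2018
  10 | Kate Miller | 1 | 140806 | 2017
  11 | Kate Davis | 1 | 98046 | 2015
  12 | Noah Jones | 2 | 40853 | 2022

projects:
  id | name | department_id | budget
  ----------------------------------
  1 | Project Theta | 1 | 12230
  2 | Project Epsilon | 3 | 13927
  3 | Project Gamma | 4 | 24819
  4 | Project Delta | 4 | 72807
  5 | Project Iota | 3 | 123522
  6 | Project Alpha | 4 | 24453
SELECT name, salary FROM employees WHERE salary >= 103830

Execution result:
name | salary
Ivy Garcia | 111002
Leo Brown | 148478
Frank Wilson | 110170
Mia Martinez | 118899
Ivy Davis | 115756
Kate Miller | 140806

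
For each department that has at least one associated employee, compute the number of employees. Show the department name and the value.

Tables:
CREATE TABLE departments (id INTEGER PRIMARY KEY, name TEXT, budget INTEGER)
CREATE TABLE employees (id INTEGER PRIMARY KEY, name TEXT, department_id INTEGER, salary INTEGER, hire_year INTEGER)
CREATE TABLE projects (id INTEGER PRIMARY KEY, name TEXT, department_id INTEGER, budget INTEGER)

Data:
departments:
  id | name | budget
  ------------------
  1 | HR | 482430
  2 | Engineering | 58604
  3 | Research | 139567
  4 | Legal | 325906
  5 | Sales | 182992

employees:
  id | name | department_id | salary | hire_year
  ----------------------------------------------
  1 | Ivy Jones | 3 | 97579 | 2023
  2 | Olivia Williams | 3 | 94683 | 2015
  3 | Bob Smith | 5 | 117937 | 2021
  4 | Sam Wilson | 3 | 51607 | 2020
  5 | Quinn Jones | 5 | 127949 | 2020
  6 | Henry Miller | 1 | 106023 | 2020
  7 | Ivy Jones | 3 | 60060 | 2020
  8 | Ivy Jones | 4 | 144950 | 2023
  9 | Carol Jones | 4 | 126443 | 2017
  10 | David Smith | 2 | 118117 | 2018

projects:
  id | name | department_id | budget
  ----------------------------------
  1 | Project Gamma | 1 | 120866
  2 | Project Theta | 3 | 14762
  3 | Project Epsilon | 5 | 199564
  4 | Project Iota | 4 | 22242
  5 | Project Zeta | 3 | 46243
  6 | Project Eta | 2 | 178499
SELECT p.name, COUNT(*) AS n FROM employees c JOIN departments p ON c.department_id = p.id GROUP BY p.id, p.name

Execution result:
name | n
HR | 1
Engineering | 1
Research | 4
Legal | 2
Sales | 2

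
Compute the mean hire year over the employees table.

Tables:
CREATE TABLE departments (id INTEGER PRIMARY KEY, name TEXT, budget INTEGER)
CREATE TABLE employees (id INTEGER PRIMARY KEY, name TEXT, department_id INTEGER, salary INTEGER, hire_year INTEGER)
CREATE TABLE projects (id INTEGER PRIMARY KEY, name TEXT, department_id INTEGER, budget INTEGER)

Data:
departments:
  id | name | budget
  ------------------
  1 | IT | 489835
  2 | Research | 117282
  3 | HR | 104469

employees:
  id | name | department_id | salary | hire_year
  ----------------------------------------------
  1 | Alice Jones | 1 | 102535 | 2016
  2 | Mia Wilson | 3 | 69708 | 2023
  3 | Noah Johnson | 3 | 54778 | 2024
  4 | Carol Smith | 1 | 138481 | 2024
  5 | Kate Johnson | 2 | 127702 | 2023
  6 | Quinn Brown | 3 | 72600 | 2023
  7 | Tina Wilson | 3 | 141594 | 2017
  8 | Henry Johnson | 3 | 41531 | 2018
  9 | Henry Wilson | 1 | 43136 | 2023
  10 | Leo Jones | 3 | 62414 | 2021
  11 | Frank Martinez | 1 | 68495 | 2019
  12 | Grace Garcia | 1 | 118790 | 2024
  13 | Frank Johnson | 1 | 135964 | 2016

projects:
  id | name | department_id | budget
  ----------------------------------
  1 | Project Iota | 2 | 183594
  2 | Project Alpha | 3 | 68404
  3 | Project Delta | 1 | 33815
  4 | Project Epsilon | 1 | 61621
SELECT AVG(hire_year) FROM employees

Execution result:
2020.85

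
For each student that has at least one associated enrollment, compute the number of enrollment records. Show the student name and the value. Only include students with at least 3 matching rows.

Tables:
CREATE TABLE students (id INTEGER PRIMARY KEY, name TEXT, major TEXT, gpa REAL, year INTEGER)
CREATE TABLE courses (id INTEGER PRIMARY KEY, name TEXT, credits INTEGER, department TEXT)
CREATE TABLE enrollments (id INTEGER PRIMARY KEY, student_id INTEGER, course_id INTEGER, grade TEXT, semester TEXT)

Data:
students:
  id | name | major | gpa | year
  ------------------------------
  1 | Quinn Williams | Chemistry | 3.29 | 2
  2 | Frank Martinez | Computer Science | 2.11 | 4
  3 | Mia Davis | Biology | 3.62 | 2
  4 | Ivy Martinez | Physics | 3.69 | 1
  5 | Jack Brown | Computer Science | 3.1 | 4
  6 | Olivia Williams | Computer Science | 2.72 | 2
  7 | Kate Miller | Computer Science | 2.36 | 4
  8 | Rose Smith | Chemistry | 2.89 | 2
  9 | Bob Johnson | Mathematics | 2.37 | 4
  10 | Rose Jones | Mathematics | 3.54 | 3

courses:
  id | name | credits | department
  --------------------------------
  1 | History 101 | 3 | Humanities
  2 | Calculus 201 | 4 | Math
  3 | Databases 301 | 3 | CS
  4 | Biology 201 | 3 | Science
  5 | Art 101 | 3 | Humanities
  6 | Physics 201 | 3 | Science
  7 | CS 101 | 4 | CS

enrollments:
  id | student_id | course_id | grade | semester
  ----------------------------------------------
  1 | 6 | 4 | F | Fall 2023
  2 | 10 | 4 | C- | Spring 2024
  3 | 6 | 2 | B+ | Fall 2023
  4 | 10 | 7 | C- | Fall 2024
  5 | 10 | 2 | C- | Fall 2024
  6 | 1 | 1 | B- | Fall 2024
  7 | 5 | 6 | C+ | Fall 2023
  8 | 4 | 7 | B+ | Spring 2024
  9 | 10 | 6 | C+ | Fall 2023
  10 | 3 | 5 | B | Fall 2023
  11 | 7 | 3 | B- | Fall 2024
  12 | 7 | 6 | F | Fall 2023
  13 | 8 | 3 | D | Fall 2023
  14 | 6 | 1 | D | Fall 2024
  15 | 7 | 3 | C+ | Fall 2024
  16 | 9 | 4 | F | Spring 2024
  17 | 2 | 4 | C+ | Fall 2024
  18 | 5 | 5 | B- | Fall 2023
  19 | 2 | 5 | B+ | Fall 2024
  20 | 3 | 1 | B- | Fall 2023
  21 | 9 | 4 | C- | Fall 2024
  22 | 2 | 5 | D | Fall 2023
SELECT p.name, COUNT(*) AS n FROM enrollments c JOIN students p ON c.student_id = p.id GROUP BY p.id, p.name HAVING COUNT(*) >= 3

Execution result:
name | n
Frank Martinez | 3
Olivia Williams | 3
Kate Miller | 3
Rose Jones | 4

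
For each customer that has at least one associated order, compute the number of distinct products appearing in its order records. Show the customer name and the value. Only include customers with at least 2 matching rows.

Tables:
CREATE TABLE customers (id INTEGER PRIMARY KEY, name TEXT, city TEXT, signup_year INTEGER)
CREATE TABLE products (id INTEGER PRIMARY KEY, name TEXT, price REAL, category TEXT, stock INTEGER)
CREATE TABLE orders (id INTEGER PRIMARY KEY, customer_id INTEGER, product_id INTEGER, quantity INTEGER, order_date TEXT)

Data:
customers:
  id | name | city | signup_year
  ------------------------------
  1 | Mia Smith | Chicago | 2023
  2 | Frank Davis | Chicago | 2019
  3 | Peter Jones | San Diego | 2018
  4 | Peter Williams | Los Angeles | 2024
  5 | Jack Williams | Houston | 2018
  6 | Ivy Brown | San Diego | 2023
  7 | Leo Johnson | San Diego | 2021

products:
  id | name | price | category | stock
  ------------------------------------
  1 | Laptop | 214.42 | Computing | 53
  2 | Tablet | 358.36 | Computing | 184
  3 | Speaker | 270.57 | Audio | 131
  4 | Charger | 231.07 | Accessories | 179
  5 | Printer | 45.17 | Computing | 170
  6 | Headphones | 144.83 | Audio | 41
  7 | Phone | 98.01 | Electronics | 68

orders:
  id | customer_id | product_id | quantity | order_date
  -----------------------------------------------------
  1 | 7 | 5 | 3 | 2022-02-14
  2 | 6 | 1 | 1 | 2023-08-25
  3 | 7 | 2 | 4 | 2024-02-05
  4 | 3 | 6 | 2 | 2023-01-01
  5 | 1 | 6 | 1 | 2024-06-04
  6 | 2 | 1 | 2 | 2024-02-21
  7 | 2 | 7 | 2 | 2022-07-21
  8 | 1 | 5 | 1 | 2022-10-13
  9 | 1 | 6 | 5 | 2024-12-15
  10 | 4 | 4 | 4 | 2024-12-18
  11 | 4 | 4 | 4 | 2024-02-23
SELECT p.name, COUNT(DISTINCT c.product_id) AS distinct_product_count FROM orders c JOIN customers p ON c.customer_id = p.id GROUP BY p.id, p.name HAVING COUNT(*) >= 2

Execution result:
name | distinct_product_count
Mia Smith | 2
Frank Davis | 2
Peter Williams | 1
Leo Johnson | 2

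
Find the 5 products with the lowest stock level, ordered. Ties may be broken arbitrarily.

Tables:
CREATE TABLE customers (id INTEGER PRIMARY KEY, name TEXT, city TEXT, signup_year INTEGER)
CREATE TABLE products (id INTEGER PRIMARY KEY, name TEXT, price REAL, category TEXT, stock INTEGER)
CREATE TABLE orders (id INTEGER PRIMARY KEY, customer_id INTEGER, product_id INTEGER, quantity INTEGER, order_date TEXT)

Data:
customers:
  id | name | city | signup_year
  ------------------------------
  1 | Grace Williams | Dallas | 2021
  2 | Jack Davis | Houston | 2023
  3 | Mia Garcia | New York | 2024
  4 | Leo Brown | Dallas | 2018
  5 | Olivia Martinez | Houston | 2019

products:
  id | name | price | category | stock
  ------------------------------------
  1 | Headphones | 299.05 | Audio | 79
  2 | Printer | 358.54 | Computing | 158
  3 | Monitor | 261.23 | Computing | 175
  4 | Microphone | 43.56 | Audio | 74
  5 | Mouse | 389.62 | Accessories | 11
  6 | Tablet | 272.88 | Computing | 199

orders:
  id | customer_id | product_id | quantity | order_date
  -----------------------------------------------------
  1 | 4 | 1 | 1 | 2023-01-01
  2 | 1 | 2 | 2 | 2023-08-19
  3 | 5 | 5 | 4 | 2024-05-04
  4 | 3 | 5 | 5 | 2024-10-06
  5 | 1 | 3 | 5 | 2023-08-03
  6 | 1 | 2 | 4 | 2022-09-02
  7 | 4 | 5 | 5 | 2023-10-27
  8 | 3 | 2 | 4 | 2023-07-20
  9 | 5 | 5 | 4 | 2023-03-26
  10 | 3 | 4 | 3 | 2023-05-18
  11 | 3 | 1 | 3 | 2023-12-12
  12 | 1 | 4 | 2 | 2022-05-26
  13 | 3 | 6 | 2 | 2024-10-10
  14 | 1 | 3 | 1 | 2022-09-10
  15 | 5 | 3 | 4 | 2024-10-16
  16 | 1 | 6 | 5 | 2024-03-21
SELECT name, stock FROM products ORDER BY stock ASC LIMIT 5

Execution result:
name | stock
Mouse | 11
Microphone | 74
Headphones | 79
Printer | 158
Monitor | 175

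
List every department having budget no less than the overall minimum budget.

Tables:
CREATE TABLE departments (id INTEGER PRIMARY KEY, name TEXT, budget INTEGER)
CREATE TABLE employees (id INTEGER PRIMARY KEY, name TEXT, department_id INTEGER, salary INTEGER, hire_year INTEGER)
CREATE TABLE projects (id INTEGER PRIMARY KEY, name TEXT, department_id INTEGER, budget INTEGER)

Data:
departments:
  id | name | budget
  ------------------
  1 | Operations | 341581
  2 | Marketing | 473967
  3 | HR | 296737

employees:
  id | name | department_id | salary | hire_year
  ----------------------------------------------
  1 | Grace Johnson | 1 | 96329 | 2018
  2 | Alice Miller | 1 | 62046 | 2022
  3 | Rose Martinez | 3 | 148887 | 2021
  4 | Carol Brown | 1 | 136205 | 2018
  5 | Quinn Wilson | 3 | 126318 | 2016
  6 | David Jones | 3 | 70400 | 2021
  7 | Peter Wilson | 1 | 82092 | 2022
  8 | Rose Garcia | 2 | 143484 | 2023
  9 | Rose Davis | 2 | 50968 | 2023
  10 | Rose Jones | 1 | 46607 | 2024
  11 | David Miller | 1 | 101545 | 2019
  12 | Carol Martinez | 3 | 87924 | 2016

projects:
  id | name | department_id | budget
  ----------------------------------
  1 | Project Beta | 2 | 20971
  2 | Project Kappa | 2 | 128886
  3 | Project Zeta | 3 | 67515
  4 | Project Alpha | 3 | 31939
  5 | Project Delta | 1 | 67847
SELECT name, budget FROM departments WHERE budget >= (SELECT MIN(budget) FROM departments)

Execution result:
name | budget
Operations | 341581
Marketing | 473967
HR | 296737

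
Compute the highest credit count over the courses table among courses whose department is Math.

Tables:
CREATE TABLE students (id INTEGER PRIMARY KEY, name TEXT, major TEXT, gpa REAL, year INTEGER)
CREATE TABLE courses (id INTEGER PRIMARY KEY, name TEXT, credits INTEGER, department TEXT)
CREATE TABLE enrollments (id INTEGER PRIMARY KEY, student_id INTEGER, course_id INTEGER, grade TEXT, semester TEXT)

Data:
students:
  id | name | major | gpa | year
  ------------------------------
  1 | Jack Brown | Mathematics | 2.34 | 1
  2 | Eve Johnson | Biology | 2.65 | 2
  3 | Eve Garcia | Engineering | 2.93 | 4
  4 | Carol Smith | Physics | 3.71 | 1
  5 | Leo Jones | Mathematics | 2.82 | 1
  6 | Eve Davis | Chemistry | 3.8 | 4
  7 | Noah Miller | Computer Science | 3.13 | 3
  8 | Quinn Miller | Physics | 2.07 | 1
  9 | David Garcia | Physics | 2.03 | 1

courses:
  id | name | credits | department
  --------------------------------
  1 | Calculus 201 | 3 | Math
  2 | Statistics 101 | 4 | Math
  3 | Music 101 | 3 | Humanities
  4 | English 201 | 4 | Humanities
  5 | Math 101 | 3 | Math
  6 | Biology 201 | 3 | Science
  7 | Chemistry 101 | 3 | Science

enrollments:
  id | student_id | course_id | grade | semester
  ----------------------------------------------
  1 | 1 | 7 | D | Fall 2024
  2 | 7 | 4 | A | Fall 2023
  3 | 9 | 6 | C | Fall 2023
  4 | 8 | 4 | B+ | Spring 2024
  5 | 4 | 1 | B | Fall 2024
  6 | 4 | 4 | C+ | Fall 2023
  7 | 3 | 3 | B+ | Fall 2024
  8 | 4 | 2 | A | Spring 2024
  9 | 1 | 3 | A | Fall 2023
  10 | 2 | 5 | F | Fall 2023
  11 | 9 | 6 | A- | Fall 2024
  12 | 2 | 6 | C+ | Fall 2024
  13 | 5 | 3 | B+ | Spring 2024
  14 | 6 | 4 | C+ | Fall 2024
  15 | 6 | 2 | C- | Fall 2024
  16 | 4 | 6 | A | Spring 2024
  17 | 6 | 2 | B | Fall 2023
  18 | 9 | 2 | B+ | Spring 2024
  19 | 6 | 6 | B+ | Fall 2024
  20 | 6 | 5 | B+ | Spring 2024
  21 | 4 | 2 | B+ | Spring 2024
SELECT MAX(credits) FROM courses WHERE department = 'Math'

Execution result:
4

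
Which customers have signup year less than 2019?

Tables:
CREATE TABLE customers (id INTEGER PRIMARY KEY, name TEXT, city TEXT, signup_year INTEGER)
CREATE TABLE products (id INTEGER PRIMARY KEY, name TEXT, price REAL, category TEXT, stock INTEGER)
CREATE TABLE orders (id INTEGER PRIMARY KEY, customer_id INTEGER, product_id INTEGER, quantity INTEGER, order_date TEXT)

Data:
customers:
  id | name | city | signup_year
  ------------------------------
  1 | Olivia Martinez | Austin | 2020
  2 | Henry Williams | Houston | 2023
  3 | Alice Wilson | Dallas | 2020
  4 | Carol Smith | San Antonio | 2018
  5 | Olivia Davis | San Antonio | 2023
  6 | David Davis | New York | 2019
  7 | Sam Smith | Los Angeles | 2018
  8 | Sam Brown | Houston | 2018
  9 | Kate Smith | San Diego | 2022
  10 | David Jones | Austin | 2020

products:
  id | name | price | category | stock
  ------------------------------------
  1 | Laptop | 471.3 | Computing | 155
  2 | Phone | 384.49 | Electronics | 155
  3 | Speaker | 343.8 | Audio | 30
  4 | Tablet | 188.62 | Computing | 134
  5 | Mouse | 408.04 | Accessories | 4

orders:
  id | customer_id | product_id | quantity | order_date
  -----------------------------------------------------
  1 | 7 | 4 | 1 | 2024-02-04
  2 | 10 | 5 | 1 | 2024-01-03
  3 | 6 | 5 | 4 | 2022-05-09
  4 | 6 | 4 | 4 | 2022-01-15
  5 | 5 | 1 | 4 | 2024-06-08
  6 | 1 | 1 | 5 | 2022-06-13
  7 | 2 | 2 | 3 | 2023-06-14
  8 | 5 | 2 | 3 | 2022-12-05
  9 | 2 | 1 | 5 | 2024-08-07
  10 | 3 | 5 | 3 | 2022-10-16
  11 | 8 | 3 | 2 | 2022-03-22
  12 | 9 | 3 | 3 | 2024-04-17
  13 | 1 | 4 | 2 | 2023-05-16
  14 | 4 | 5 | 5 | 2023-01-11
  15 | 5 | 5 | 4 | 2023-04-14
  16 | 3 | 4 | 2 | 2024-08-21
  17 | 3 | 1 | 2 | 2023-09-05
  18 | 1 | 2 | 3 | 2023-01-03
SELECT name, signup_year FROM customers WHERE signup_year < 2019

Execution result:
name | signup_year
Carol Smith | 2018
Sam Smith | 2018
Sam Brown | 2018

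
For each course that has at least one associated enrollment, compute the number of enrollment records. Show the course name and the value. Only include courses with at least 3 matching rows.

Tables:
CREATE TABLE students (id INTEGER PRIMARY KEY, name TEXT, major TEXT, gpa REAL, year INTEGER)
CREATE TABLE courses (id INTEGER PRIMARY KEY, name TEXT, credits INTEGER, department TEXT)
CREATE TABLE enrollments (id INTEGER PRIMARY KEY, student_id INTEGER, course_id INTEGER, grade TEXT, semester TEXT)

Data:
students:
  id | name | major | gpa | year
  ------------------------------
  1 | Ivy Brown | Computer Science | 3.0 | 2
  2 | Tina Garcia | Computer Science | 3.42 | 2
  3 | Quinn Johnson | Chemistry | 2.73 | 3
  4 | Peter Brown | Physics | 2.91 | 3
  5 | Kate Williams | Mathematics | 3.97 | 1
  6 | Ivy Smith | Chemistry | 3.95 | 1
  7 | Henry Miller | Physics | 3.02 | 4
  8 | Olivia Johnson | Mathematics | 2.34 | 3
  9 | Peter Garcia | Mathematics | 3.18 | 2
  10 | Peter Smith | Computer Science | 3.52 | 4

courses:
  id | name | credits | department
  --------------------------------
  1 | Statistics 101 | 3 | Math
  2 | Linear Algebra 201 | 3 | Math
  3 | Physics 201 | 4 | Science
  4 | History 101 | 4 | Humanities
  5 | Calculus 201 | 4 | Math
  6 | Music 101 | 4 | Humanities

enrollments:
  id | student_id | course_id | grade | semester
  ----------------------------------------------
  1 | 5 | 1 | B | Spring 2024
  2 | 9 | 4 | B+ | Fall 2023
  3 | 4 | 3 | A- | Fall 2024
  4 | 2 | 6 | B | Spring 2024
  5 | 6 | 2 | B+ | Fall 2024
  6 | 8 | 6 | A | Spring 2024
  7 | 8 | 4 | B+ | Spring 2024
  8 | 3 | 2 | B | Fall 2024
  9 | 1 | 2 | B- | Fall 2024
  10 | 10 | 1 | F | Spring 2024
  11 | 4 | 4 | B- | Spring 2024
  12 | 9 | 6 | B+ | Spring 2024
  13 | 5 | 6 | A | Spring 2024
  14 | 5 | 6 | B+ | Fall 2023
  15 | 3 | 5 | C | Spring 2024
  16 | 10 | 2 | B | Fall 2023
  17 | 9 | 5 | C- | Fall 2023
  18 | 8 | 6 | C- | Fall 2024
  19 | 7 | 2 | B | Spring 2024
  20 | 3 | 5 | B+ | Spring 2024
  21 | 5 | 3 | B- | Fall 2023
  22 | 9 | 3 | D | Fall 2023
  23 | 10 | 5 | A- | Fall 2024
SELECT p.name, COUNT(*) AS n FROM enrollments c JOIN courses p ON c.course_id = p.id GROUP BY p.id, p.name HAVING COUNT(*) >= 3

Execution result:
name | n
Linear Algebra 201 | 5
Physics 201 | 3
History 101 | 3
Calculus 201 | 4
Music 101 | 6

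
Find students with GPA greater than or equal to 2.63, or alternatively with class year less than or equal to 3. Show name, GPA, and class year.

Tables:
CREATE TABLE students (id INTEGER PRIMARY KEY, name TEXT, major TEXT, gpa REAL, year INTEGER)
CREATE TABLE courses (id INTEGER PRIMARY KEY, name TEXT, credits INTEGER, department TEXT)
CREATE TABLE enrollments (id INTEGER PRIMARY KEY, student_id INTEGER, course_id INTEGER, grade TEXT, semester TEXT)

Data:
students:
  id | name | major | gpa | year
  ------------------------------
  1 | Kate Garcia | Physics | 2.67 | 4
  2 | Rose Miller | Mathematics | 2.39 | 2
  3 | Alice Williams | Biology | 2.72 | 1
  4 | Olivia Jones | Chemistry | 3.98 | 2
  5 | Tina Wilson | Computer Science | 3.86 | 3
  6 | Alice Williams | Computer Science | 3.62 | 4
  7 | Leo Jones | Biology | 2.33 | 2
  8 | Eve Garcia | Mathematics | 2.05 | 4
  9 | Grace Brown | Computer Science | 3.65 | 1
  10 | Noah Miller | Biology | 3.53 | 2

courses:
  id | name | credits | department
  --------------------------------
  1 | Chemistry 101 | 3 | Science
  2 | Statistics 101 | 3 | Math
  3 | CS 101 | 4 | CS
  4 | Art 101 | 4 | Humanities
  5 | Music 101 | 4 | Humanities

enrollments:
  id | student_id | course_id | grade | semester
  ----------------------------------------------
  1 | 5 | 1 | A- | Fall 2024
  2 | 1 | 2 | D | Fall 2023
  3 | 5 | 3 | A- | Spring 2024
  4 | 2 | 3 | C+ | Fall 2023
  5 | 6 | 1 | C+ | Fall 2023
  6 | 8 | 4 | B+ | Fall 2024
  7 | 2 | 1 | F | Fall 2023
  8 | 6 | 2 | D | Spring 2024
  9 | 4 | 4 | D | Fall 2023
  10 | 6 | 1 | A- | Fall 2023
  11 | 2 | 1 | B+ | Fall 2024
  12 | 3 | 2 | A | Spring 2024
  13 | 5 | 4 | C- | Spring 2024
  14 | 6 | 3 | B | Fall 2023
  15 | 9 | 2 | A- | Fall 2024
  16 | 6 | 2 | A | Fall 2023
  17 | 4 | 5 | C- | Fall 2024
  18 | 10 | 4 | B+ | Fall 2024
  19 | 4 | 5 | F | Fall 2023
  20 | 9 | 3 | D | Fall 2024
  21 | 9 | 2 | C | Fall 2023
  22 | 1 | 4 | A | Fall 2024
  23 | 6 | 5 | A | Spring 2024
SELECT name, gpa, year FROM students WHERE gpa >= 2.63 OR year <= 3

Execution result:
name | gpa | year
Kate Garcia | 2.67 | 4
Rose Miller | 2.39 | 2
Alice Williams | 2.72 | 1
Olivia Jones | 3.98 | 2
Tina Wilson | 3.86 | 3
Alice Williams | 3.62 | 4
Leo Jones | 2.33 | 2
Grace Brown | 3.65 | 1
Noah Miller | 3.53 | 2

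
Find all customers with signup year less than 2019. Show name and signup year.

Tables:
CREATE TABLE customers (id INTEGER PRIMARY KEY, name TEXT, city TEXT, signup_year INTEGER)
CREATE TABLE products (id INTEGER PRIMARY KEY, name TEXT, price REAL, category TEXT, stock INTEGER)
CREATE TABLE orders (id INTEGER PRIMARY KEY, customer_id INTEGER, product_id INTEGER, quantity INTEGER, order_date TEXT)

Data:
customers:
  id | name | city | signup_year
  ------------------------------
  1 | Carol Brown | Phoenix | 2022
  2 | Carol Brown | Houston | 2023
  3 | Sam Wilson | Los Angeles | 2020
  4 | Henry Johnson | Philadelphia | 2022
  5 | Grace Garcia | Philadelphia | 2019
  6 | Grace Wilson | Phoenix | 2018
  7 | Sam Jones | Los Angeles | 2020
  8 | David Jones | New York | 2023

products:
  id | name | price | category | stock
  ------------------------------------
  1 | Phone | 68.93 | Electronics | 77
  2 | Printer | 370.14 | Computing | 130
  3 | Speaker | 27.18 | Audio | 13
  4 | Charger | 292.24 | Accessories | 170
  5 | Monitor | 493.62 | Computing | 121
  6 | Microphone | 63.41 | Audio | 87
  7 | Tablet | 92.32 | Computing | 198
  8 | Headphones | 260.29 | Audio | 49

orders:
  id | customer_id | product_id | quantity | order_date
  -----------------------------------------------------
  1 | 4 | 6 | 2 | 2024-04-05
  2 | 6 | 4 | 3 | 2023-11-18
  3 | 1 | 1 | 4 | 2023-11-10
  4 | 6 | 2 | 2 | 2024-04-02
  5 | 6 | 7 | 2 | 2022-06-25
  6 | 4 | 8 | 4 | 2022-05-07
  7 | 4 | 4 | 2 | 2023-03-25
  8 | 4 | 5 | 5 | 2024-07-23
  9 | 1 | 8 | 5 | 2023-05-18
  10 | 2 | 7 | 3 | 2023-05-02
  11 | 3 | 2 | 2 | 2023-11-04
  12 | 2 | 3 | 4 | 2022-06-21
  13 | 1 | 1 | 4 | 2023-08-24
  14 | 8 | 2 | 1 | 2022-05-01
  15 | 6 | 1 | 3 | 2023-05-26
SELECT name, signup_year FROM customers WHERE signup_year < 2019

Execution result:
name | signup_year
Grace Wilson | 2018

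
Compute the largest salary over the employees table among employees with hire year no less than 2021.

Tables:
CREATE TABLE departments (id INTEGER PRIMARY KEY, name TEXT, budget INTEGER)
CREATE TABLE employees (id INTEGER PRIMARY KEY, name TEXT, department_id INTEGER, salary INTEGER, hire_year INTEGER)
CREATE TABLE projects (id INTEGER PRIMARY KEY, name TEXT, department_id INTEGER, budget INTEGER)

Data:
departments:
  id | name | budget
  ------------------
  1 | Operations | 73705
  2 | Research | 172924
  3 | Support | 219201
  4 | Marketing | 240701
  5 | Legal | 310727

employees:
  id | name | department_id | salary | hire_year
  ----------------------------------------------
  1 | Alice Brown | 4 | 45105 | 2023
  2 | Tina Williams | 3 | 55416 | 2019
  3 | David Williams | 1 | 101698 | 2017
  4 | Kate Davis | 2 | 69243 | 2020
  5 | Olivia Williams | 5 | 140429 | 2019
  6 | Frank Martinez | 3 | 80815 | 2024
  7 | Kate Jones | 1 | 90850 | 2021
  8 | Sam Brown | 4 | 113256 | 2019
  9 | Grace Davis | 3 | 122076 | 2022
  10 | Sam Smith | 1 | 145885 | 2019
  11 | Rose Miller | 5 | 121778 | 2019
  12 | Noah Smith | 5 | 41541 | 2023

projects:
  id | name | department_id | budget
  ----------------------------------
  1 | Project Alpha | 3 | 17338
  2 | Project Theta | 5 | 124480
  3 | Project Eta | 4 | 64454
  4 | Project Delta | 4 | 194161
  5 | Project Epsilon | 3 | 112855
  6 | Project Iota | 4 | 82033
SELECT MAX(salary) FROM employees WHERE hire_year >= 2021

Execution result:
122076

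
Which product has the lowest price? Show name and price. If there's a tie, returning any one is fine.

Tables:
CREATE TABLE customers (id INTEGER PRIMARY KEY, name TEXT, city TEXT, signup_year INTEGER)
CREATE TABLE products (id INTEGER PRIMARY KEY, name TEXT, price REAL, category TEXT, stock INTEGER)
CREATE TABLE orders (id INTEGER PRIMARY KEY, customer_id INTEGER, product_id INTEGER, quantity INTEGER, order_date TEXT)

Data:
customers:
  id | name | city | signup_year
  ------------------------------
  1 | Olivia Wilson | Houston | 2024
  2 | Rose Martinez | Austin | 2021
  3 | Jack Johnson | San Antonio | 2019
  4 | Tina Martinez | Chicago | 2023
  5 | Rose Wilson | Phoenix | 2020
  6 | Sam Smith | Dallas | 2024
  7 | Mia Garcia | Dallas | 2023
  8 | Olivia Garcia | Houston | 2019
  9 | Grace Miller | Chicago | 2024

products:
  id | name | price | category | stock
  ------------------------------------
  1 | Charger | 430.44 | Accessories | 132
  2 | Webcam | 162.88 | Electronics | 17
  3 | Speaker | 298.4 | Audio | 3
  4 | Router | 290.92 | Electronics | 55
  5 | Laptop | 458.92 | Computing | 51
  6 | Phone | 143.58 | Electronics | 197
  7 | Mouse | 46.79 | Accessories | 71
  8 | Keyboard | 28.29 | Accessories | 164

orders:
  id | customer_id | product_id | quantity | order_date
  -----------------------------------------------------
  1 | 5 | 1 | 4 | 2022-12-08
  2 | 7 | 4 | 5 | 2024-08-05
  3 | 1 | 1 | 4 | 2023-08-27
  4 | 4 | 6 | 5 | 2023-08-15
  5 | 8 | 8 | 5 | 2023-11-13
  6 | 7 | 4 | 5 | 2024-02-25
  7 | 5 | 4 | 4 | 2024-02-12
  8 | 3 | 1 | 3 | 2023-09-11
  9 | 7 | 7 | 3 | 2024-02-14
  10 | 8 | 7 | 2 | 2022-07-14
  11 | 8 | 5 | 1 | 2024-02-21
SELECT name, price FROM products ORDER BY price ASC LIMIT 1

Execution result:
name | price
Keyboard | 28.29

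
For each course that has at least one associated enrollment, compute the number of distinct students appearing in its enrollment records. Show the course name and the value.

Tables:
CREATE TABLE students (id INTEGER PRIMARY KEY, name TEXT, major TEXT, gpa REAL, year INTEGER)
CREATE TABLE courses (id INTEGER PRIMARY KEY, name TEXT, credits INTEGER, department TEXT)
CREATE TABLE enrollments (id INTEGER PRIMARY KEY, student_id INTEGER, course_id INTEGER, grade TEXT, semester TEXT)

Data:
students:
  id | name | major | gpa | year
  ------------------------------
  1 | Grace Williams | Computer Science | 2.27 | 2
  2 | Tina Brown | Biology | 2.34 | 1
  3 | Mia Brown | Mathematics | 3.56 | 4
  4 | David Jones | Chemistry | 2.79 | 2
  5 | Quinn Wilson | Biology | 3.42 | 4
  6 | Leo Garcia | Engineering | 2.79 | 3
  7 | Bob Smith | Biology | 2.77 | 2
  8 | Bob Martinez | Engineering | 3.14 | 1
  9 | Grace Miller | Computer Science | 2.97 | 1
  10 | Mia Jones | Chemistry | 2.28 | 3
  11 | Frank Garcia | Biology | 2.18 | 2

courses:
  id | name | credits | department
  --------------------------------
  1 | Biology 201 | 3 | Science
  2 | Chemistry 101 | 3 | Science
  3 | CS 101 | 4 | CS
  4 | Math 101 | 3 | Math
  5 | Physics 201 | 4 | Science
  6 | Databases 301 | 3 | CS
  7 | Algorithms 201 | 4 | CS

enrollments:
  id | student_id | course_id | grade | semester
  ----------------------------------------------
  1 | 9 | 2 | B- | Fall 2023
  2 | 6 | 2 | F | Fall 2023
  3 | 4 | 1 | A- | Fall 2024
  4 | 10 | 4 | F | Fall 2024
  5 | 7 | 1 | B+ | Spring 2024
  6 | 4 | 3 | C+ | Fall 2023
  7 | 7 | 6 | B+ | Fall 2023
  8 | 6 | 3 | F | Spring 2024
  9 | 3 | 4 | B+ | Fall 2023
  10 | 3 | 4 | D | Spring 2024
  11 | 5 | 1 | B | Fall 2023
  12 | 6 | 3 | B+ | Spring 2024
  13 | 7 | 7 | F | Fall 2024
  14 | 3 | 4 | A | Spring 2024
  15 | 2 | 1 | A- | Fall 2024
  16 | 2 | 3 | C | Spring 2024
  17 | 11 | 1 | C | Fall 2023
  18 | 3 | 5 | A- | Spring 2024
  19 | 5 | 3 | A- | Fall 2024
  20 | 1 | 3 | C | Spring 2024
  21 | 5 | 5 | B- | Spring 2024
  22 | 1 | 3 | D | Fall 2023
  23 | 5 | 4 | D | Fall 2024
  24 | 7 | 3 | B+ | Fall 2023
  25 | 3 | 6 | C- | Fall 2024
SELECT p.name, COUNT(DISTINCT c.student_id) AS distinct_student_count FROM enrollments c JOIN courses p ON c.course_id = p.id GROUP BY p.id, p.name

Execution result:
name | distinct_student_count
Biology 201 | 5
Chemistry 101 | 2
CS 101 | 6
Math 101 | 3
Physics 201 | 2
Databases 301 | 2
Algorithms 201 | 1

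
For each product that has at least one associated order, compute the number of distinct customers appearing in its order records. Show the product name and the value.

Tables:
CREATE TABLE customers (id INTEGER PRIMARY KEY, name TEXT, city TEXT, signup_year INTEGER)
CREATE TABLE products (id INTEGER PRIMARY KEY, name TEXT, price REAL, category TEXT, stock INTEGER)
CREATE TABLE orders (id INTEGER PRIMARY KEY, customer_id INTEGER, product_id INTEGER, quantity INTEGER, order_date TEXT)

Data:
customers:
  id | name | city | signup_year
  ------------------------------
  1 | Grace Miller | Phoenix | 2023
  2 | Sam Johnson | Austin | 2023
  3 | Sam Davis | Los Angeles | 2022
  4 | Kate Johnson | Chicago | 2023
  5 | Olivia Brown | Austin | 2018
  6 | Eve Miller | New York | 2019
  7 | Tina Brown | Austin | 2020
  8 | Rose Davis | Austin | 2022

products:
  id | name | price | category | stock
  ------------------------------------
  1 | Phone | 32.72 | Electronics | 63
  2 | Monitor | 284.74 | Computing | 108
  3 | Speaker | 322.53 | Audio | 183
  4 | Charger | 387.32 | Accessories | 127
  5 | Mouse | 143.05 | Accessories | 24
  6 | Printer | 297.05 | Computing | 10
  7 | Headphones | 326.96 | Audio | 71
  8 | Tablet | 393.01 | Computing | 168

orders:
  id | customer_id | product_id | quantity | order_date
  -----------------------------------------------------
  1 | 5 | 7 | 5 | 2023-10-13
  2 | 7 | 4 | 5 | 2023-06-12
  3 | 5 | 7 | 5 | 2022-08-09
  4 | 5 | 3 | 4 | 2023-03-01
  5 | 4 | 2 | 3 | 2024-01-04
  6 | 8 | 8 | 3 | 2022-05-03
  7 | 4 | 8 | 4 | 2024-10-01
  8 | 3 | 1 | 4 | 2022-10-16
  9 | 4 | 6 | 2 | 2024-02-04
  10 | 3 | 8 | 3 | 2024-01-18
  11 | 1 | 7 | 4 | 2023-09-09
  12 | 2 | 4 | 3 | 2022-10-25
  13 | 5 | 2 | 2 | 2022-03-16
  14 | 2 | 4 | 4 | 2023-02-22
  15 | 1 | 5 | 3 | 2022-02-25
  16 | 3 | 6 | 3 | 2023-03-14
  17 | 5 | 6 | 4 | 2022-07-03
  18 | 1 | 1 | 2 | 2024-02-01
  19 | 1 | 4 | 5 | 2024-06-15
SELECT p.name, COUNT(DISTINCT c.customer_id) AS distinct_customer_count FROM orders c JOIN products p ON c.product_id = p.id GROUP BY p.id, p.name

Execution result:
name | distinct_customer_count
Phone | 2
Monitor | 2
Speaker | 1
Charger | 3
Mouse | 1
Printer | 3
Headphones | 2
Tablet | 3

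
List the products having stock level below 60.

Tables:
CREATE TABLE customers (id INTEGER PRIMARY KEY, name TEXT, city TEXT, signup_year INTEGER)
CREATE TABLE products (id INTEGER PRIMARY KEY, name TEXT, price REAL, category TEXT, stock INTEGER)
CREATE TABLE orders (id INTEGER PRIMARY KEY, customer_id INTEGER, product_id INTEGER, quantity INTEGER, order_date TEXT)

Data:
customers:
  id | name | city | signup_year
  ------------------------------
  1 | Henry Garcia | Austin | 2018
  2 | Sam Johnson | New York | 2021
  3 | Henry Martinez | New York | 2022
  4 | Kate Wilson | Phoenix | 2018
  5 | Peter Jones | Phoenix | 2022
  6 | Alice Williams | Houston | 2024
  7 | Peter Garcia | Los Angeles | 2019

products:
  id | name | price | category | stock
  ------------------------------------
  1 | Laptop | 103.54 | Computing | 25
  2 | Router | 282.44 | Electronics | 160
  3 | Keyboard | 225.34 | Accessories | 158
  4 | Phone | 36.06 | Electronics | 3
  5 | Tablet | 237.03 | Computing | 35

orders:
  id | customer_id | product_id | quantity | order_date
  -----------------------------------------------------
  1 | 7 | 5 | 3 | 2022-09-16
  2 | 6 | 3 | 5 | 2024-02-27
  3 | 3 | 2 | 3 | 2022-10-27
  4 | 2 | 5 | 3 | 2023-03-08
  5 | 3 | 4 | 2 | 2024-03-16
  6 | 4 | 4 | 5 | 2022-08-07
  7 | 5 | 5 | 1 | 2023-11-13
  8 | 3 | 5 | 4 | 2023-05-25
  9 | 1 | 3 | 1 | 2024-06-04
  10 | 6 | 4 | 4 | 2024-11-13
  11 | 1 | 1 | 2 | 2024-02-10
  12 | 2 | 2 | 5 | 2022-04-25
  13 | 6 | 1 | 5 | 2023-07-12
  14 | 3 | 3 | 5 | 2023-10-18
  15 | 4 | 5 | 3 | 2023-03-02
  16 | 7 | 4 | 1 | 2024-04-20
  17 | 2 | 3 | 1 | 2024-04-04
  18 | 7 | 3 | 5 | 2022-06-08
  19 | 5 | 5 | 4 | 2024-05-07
SELECT name, stock FROM products WHERE stock < 60

Execution result:
name | stock
Laptop | 25
Phone | 3
Tablet | 35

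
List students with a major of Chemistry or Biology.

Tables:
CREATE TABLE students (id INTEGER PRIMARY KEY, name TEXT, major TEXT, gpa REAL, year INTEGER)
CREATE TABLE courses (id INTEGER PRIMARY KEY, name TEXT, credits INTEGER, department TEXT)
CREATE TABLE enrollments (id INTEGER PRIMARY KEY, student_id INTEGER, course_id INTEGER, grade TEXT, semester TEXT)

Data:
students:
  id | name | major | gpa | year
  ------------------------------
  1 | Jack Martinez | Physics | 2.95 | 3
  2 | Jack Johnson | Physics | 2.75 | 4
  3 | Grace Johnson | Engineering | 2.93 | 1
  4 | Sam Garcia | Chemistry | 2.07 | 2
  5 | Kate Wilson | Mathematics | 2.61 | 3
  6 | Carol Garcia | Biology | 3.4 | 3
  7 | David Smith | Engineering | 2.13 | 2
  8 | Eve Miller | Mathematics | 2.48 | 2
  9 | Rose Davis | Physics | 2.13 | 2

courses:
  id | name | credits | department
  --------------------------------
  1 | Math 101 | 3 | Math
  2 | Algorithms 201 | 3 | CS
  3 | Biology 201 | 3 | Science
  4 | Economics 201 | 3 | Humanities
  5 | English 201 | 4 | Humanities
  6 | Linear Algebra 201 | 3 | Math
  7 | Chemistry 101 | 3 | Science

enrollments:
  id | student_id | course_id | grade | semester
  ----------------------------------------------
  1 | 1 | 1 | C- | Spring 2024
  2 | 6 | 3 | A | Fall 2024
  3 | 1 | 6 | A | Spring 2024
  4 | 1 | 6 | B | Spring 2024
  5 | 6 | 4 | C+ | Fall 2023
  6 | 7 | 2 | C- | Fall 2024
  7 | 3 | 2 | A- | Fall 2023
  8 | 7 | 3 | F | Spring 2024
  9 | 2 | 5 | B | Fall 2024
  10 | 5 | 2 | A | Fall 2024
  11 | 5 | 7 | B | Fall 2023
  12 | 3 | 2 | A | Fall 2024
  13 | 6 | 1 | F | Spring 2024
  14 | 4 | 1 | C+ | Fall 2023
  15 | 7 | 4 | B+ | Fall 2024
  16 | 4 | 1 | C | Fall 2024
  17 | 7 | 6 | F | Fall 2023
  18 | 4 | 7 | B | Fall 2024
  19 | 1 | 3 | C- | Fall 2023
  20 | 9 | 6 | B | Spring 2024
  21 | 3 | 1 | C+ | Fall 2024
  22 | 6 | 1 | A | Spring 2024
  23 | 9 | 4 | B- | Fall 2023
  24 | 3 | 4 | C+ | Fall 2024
SELECT name, major FROM students WHERE major IN ('Chemistry', 'Biology')

Execution result:
name | major
Sam Garcia | Chemistry
Carol Garcia | Biology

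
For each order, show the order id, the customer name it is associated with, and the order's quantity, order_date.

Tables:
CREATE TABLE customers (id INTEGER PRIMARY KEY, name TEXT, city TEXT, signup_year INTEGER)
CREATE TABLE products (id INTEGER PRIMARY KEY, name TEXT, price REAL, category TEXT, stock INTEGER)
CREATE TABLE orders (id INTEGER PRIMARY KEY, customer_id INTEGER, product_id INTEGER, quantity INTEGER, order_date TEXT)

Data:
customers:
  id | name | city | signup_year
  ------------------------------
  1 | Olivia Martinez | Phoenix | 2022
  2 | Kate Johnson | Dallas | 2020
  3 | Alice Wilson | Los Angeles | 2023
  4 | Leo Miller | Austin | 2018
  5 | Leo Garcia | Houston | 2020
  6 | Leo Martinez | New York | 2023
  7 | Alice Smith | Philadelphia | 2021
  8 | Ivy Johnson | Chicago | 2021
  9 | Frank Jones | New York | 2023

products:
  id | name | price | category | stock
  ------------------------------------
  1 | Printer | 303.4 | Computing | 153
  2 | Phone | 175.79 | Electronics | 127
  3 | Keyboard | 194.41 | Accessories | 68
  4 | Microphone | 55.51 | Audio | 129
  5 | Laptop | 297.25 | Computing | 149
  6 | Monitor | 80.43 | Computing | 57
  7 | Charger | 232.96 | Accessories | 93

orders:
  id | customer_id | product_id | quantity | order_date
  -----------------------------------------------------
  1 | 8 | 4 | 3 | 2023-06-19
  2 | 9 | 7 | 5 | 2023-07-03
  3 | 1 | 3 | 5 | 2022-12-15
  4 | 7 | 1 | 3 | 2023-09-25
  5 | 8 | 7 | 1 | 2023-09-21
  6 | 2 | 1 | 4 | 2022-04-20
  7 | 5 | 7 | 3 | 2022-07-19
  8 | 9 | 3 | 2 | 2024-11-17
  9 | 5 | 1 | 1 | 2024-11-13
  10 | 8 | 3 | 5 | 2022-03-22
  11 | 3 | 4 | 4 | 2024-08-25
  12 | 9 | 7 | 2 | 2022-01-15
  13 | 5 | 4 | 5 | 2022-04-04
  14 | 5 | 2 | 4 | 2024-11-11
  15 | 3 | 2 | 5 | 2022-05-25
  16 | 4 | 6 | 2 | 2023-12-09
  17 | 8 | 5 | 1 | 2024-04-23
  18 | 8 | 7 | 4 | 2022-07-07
SELECT c.id, p.name AS customer, c.quantity, c.order_date FROM orders c JOIN customers p ON c.customer_id = p.id

Execution result:
id | customer | quantity | order_date
1 | Ivy Johnson | 3 | 2023-06-19
2 | Frank Jones | 5 | 2023-07-03
3 | Olivia Martinez | 5 | 2022-12-15
4 | Alice Smith | 3 | 2023-09-25
5 | Ivy Johnson | 1 | 2023-09-21
6 | Kate Johnson | 4 | 2022-04-20
7 | Leo Garcia | 3 | 2022-07-19
8 | Frank Jones | 2 | 2024-11-17
9 | Leo Garcia | 1 | 2024-11-13
10 | Ivy Johnson | 5 | 2022-03-22
11 | Alice Wilson | 4 | 2024-08-25
12 | Frank Jones | 2 | 2022-01-15
13 | Leo Garcia | 5 | 2022-04-04
14 | Leo Garcia | 4 | 2024-11-11
15 | Alice Wilson | 5 | 2022-05-25
16 | Leo Miller | 2 | 2023-12-09
17 | Ivy Johnson | 1 | 2024-04-23
18 | Ivy Johnson | 4 | 2022-07-07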